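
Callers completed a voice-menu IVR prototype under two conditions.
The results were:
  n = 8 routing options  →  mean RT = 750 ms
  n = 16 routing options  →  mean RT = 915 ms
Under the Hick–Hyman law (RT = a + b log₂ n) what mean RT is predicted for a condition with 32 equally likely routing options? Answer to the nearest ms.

1080 ms

With log₂ n on the abscissa the relation is linear; from the two conditions:
  b = (915 − 750) / (log₂ 16 − log₂ 8) = 165 / (4 − 3) = 165 ms/bit
  a = 750 − 165 × 3 = 255 ms
Then RT(32) = 255 + 165 × log₂ 32 = 255 + 165 × 5 ≈ 1080.000 ms.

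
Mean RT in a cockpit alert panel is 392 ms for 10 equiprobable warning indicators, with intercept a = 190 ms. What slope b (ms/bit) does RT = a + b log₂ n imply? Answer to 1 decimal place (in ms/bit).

60.8 ms/bit

log₂(10) = 3.3219 bits.
b = (RT − a)/log₂ n = (392 − 190) / 3.3219 = 60.808 ms/bit.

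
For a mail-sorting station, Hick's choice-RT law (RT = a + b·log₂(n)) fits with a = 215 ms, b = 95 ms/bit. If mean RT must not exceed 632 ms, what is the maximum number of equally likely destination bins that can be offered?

20

Information budget: (632 − 215)/95 = 4.3895 bits, so n ≤ 2^4.3895 = 20.959 → at most 20.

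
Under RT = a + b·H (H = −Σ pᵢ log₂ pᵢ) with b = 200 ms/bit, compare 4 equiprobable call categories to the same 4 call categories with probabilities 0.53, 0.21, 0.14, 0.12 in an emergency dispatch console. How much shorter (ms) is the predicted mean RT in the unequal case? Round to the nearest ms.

The RT saving is b·ΔH. Equiprobable H₀ = log₂(4) = 2.0000 bits; with the given probabilities H = 1.7224 bits.
b·(H₀ − H) = 200 × (2.0000 − 1.7224) = 55.51 ms.

56 ms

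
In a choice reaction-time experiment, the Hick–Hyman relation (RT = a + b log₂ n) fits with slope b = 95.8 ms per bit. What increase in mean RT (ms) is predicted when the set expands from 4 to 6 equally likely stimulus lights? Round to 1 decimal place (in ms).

56.0 ms

ΔRT = (a + b log₂ n₂) − (a + b log₂ n₁) = b·(log₂ n₂ − log₂ n₁).
log₂(6) − log₂(4) = 2.5850 − 2 = 0.5850.
ΔRT = 95.8 × 0.5850 = 56.039 ms.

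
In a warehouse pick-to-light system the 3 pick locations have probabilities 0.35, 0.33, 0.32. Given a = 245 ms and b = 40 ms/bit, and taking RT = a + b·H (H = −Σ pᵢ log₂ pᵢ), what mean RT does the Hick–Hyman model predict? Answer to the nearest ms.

308 ms

H = 0.35·log₂(1/0.35) + 0.33·log₂(1/0.33) + 0.32·log₂(1/0.32) = 1.5840 bits.
RT = 245 + 40 × 1.5840 = 308.36 ms.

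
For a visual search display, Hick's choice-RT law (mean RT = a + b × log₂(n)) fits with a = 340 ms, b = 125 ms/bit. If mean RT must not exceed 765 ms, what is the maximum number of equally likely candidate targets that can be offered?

125·log₂ n ≤ 765 − 340 = 425, giving log₂ n ≤ 3.4000 and n ≤ 10.556. The largest whole number is 10.

10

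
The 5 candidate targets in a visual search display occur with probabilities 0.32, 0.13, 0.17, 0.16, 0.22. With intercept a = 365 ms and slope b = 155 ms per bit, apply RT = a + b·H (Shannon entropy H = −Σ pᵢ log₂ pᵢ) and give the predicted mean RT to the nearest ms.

H = 0.32·log₂(1/0.32) + 0.13·log₂(1/0.13) + 0.17·log₂(1/0.17) + 0.16·log₂(1/0.16) + 0.22·log₂(1/0.22) = 2.2469 bits.
RT = 365 + 155 × 2.2469 = 713.26 ms.

713 ms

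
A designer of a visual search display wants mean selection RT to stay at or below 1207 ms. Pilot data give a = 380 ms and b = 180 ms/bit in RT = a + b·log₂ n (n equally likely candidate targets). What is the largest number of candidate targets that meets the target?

24

180·log₂ n ≤ 1207 − 380 = 827, giving log₂ n ≤ 4.5944 and n ≤ 24.158. The largest whole number is 24.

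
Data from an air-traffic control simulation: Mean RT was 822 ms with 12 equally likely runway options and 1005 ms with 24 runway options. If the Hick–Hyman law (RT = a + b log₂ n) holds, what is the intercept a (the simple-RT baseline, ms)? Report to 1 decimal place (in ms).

166.0 ms

b = (RT₂ − RT₁)/(log₂ n₂ − log₂ n₁) = (1005 − 822)/(4.5850 − 3.5850) = 183.000 ms/bit.
Intercept: a = 822 − 183.000·log₂(12) = 165.952 ms.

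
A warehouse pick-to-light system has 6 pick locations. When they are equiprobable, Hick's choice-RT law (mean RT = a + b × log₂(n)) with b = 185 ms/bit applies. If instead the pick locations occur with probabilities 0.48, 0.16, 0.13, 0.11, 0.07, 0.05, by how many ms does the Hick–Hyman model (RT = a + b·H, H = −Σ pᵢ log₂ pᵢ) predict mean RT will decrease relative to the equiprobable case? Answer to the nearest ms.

The RT saving is b·ΔH. Equiprobable H₀ = log₂(6) = 2.5850 bits; with the given probabilities H = 2.1489 bits.
b·(H₀ − H) = 185 × (2.5850 − 2.1489) = 80.68 ms.

81 ms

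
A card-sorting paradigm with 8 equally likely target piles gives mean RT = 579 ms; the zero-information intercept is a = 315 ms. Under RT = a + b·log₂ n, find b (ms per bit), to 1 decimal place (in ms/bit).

88.0 ms/bit

b = (579 − 315) / log₂(8) = 264 / 3 = 88.000 ms/bit.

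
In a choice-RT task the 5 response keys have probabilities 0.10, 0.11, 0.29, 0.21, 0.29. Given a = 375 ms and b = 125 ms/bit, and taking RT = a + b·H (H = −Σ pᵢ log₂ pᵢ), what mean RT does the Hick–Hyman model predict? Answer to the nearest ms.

Entropy contributions −pᵢ log₂ pᵢ: 0.3322, 0.3503, 0.5179, 0.4728, 0.5179; sum H = 2.1911 bits.
RT = a + bH = 375 + 125·2.1911 = 648.89 ms.

649 ms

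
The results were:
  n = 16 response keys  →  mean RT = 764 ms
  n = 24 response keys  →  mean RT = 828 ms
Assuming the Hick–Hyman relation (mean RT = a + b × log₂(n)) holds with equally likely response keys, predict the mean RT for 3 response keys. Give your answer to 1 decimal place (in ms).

499.8 ms

With log₂ n on the abscissa the relation is linear; from the two conditions:
  b = (828 − 764) / (log₂ 24 − log₂ 16) = 64 / (4.5850 − 4) = 109.409 ms/bit
  a = 764 − 109.409 × 4 = 326.365 ms
Then RT(3) = 326.365 + 109.409 × log₂ 3 = 326.365 + 109.409 × 1.5850 ≈ 499.774 ms.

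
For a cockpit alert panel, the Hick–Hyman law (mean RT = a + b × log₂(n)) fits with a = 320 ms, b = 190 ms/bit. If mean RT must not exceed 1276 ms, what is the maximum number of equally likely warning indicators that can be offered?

190·log₂ n ≤ 1276 − 320 = 956, giving log₂ n ≤ 5.0316 and n ≤ 32.708. The largest whole number is 32.

32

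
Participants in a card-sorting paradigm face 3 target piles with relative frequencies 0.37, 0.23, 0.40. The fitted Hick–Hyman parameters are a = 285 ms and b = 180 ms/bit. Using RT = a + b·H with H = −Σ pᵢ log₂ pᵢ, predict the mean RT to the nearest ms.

Entropy contributions −pᵢ log₂ pᵢ: 0.5307, 0.4877, 0.5288; sum H = 1.5472 bits.
RT = a + bH = 285 + 180·1.5472 = 563.49 ms.

563 ms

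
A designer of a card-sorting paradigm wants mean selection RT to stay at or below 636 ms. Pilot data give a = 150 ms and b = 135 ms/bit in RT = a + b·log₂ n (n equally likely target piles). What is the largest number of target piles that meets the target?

12

Set 150 + 135·log₂ n ≤ 636 → log₂ n ≤ (636 − 150)/135 = 3.6000.
So n ≤ 2^3.6000 = 12.126; the largest integer n is 12.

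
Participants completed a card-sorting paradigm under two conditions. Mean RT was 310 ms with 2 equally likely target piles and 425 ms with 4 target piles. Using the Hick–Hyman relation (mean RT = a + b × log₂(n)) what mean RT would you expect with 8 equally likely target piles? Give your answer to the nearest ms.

540 ms

With log₂ n on the abscissa the relation is linear; from the two conditions:
  b = (425 − 310) / (log₂ 4 − log₂ 2) = 115 / (2 − 1) = 115 ms/bit
  a = 310 − 115 × 1 = 195 ms
Then RT(8) = 195 + 115 × log₂ 8 = 195 + 115 × 3 ≈ 540.000 ms.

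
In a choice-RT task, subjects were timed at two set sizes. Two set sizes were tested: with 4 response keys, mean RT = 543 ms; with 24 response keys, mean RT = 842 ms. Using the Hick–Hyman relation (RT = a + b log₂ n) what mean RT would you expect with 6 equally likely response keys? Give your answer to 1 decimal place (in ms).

RT is linear in log₂ n, so two points fix the line:
  b = (842 − 543) / (log₂ 24 − log₂ 4) = 299 / (4.5850 − 2) = 115.669 ms/bit
  a = 543 − 115.669 × 2 = 311.662 ms
Then RT(6) = 311.662 + 115.669 × log₂ 6 = 311.662 + 115.669 × 2.5850 ≈ 610.662 ms.

610.7 ms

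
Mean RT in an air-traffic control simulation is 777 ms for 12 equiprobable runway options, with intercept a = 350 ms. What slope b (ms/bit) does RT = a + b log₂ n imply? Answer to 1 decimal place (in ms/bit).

log₂(12) = 3.5850 bits.
b = (RT − a)/log₂ n = (777 − 350) / 3.5850 = 119.109 ms/bit.

119.1 ms/bit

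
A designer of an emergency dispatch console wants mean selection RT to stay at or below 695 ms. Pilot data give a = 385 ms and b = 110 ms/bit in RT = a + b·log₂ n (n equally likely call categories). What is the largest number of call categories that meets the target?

Set 385 + 110·log₂ n ≤ 695 → log₂ n ≤ (695 − 385)/110 = 2.8182.
So n ≤ 2^2.8182 = 7.053; the largest integer n is 7.

7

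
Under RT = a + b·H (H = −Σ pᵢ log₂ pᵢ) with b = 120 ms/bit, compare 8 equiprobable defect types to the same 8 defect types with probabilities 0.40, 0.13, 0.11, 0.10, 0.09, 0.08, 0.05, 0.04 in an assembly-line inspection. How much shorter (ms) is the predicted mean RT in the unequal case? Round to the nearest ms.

Equiprobable entropy H₀ = log₂ 8 = 3.0000 bits.
Skewed entropy H = −Σ pᵢ log₂ pᵢ = 2.5999 bits.
ΔRT = b·(H₀ − H) = 120 × 0.4001 = 48.01 ms.

48 ms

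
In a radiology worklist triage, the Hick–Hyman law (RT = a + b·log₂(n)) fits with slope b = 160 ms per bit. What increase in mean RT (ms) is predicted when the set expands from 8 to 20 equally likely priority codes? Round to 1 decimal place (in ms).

211.5 ms

Only the slope matters, since a is common to both: ΔRT = b·log₂(n₂/n₁).
log₂(20) − log₂(8) = 4.3219 − 3 = 1.3219.
ΔRT = 160 × 1.3219 = 211.508 ms.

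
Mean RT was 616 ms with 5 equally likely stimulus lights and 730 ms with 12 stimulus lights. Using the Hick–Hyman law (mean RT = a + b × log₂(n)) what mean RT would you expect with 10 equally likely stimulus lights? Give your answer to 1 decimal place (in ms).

With log₂ n on the abscissa the relation is linear; from the two conditions:
  b = (730 − 616) / (log₂ 12 − log₂ 5) = 114 / (3.5850 − 2.3219) = 90.259 ms/bit
  a = 616 − 90.259 × 2.3219 = 406.426 ms
Then RT(10) = 406.426 + 90.259 × log₂ 10 = 406.426 + 90.259 × 3.3219 ≈ 706.259 ms.

706.3 ms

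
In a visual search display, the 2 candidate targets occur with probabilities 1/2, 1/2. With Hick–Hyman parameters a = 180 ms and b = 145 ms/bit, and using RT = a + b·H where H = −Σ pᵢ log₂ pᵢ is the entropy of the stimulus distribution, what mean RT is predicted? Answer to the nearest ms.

325 ms

Each term −pᵢ log₂ pᵢ: 0.5·1 + 0.5·1; summed, H = 1.000 bits.
Mean RT = a + bH = 180 + 145·1.000 = 325.00 ms.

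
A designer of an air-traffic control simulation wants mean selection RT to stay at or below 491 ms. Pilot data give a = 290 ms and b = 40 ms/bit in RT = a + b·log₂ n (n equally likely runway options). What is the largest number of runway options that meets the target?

32

Information budget: (491 − 290)/40 = 5.0250 bits, so n ≤ 2^5.0250 = 32.559 → at most 32.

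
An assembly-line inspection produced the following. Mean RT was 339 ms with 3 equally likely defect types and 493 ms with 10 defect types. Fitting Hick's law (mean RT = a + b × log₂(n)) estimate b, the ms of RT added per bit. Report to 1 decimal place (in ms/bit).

88.7 ms/bit

Slope: b = (493 − 339) / (log₂ 10 − log₂ 3) = 154/1.7370 = 88.660 ms/bit.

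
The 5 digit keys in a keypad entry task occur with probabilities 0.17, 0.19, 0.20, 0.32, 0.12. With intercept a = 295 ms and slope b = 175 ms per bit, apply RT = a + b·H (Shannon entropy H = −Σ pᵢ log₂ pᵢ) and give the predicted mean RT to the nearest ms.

688 ms

H = 0.17·log₂(1/0.17) + 0.19·log₂(1/0.19) + 0.20·log₂(1/0.20) + 0.32·log₂(1/0.32) + 0.12·log₂(1/0.12) = 2.2473 bits.
RT = 295 + 175 × 2.2473 = 688.28 ms.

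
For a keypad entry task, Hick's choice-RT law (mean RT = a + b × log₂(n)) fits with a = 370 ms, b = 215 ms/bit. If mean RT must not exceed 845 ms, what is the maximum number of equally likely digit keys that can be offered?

215·log₂ n ≤ 845 − 370 = 475, giving log₂ n ≤ 2.2093 and n ≤ 4.625. The largest whole number is 4.

4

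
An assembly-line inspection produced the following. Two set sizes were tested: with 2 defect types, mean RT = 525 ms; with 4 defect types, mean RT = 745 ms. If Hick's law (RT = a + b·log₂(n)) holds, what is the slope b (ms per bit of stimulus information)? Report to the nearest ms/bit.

220 ms/bit

The slope on a log₂ axis is (745 − 525) / (2 − 1) = 220 ms/bit.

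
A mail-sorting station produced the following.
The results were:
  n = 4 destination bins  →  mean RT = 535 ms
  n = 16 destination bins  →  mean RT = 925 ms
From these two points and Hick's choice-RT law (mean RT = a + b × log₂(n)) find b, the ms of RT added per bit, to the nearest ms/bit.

195 ms/bit

The slope on a log₂ axis is (925 − 535) / (4 − 2) = 195 ms/bit.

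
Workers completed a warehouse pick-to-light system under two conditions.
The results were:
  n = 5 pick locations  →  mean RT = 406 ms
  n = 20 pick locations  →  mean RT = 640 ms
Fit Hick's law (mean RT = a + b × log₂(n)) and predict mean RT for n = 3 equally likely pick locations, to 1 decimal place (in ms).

319.8 ms

Fit slope and intercept:
  b = (640 − 406) / (log₂ 20 − log₂ 5) = 234 / (4.3219 − 2.3219) = 117.000 ms/bit
  a = 406 − 117.000 × 2.3219 = 134.334 ms
Then RT(3) = 134.334 + 117.000 × log₂ 3 = 134.334 + 117.000 × 1.5850 ≈ 319.775 ms.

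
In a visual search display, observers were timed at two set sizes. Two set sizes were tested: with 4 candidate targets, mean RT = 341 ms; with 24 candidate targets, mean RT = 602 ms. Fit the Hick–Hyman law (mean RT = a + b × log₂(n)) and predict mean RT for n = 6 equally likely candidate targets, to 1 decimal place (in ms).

400.1 ms

Fit slope and intercept:
  b = (602 − 341) / (log₂ 24 − log₂ 4) = 261 / (4.5850 − 2) = 100.969 ms/bit
  a = 341 − 100.969 × 2 = 139.063 ms
Then RT(6) = 139.063 + 100.969 × log₂ 6 = 139.063 + 100.969 × 2.5850 ≈ 400.063 ms.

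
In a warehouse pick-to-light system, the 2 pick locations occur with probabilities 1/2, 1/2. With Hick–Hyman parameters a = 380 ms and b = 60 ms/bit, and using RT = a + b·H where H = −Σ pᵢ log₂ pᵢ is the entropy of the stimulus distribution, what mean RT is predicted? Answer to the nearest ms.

440 ms

H = −Σ pᵢ log₂ pᵢ = 0.5·1 + 0.5·1 = 1.000 bits.
RT = 380 + 60 × 1.000 = 440.00 ms.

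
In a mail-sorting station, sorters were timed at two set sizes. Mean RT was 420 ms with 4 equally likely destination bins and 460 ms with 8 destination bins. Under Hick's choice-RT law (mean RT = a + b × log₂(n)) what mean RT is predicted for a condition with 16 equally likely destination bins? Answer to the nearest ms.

500 ms

RT is linear in log₂ n, so two points fix the line:
  b = (460 − 420) / (log₂ 8 − log₂ 4) = 40 / (3 − 2) = 40 ms/bit
  a = 420 − 40 × 2 = 340 ms
Then RT(16) = 340 + 40 × log₂ 16 = 340 + 40 × 4 ≈ 500.000 ms.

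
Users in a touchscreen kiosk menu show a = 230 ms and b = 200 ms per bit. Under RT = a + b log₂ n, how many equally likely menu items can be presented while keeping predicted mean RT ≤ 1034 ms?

16

Information budget: (1034 − 230)/200 = 4.0200 bits, so n ≤ 2^4.0200 = 16.223 → at most 16.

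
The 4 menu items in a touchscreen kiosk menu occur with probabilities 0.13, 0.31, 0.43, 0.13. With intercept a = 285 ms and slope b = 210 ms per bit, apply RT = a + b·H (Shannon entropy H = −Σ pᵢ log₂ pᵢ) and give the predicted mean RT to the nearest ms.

H = 0.13·log₂(1/0.13) + 0.31·log₂(1/0.31) + 0.43·log₂(1/0.43) + 0.13·log₂(1/0.13) = 1.8126 bits.
RT = 285 + 210 × 1.8126 = 665.66 ms.

666 ms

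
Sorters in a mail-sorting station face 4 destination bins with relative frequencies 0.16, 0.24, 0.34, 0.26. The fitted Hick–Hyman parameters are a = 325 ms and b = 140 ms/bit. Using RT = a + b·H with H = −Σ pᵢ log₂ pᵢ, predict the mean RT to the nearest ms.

598 ms

H = 0.16·log₂(1/0.16) + 0.24·log₂(1/0.24) + 0.34·log₂(1/0.34) + 0.26·log₂(1/0.26) = 1.9516 bits.
RT = 325 + 140 × 1.9516 = 598.23 ms.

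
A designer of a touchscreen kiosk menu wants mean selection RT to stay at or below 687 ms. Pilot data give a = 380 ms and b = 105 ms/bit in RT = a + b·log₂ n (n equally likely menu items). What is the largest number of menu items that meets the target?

Information budget: (687 − 380)/105 = 2.9238 bits, so n ≤ 2^2.9238 = 7.588 → at most 7.

7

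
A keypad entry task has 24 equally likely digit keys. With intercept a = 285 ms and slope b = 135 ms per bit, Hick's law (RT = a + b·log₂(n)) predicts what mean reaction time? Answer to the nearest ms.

log₂(24) = 4.5850 bits, so RT = 285 + 135 × 4.5850 ≈ 903.970 ms.

904 ms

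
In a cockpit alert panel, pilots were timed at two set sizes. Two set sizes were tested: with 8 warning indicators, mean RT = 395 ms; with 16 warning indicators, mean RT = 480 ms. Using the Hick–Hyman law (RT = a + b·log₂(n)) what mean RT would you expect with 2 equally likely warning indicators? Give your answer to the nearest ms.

225 ms

Fit slope and intercept:
  b = (480 − 395) / (log₂ 16 − log₂ 8) = 85 / (4 − 3) = 85 ms/bit
  a = 395 − 85 × 3 = 140 ms
Then RT(2) = 140 + 85 × log₂ 2 = 140 + 85 × 1 ≈ 225.000 ms.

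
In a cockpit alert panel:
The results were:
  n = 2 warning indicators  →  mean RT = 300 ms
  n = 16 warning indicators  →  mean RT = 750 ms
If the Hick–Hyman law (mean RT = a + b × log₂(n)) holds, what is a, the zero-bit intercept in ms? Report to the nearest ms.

150 ms

Slope: b = (750 − 300) / (log₂ 16 − log₂ 2) = 450/3.0000 = 150 ms/bit.
Intercept: a = 300 − 150·log₂(2) = 150.000 ms.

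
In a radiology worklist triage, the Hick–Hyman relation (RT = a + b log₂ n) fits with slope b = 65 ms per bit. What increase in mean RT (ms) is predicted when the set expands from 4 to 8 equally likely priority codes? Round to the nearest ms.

Only the slope matters, since a is common to both: ΔRT = b·log₂(n₂/n₁).
log₂(8) − log₂(4) = log₂(8/4) = log₂(2) = 1.
ΔRT = 65 × 1.0000 = 65.000 ms.

65 ms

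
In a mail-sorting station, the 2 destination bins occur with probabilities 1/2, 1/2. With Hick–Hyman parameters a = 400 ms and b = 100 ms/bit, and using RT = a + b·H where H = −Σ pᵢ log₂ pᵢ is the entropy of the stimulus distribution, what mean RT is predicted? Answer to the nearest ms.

500 ms

H = −Σ pᵢ log₂ pᵢ = 0.5·1 + 0.5·1 = 1.000 bits.
RT = 400 + 100 × 1.000 = 500.00 ms.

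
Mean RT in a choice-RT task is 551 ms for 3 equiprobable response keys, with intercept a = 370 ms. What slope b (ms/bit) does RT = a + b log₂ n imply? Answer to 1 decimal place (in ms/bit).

3 alternatives carry log₂ 3 = 1.5850 bits; the choice cost is 551 − 370 = 181 ms, so b = 181/1.5850 = 114.198 ms/bit.

114.2 ms/bit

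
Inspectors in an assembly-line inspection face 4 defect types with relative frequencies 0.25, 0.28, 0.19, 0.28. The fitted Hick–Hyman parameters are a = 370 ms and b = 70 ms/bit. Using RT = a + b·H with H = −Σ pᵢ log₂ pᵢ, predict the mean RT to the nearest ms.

Entropy contributions −pᵢ log₂ pᵢ: 0.5000, 0.5142, 0.4552, 0.5142; sum H = 1.9837 bits.
RT = a + bH = 370 + 70·1.9837 = 508.86 ms.

509 ms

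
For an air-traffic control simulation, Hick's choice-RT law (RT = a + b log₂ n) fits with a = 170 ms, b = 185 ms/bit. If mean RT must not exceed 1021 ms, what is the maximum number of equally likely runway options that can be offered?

24

Information budget: (1021 − 170)/185 = 4.6000 bits, so n ≤ 2^4.6000 = 24.251 → at most 24.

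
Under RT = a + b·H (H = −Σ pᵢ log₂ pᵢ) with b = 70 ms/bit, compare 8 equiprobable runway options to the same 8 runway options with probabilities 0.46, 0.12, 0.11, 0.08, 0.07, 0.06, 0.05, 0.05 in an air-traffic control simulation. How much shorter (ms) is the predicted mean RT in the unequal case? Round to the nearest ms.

The RT saving is b·ΔH. Equiprobable H₀ = log₂(8) = 3.0000 bits; with the given probabilities H = 2.4685 bits.
b·(H₀ − H) = 70 × (3.0000 − 2.4685) = 37.21 ms.

37 ms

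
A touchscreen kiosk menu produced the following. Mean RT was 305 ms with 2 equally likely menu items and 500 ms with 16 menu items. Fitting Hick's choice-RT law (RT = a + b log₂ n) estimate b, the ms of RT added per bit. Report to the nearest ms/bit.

65 ms/bit

Slope: b = (500 − 305) / (log₂ 16 − log₂ 2) = 195/3.0000 = 65 ms/bit.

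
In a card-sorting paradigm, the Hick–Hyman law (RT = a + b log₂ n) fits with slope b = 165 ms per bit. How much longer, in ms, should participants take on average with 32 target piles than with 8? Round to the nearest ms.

The intercept a cancels: ΔRT = b·(log₂ n₂ − log₂ n₁) = b·log₂(n₂/n₁).
log₂(32) − log₂(8) = log₂(32/8) = log₂(4) = 2.
ΔRT = 165 × 2.0000 = 330.000 ms.

330 ms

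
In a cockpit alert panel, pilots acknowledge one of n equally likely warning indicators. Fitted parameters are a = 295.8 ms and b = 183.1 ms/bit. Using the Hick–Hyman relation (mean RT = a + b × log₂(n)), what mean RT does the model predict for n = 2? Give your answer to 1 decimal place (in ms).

log₂(2) = 1 bits, so RT = 295.8 + 183.1 × 1 ≈ 478.900 ms.

478.9 ms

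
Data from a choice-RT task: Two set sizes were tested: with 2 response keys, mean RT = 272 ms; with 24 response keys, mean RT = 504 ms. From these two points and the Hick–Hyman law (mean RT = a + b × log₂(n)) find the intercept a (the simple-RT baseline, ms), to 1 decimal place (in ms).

207.3 ms

Slope: b = (504 − 272) / (log₂ 24 − log₂ 2) = 232/3.5850 = 64.715 ms/bit.
Intercept: a = 272 − 64.715·log₂(2) = 207.285 ms.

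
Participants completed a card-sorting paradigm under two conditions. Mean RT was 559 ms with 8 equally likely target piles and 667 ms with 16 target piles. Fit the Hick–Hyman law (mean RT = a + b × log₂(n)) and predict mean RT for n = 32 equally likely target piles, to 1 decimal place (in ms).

Solve the two-equation system in a and b:
  b = (667 − 559) / (log₂ 16 − log₂ 8) = 108 / (4 − 3) = 108.000 ms/bit
  a = 559 − 108.000 × 3 = 235.000 ms
Then RT(32) = 235.000 + 108.000 × log₂ 32 = 235.000 + 108.000 × 5 ≈ 775.000 ms.

775.0 ms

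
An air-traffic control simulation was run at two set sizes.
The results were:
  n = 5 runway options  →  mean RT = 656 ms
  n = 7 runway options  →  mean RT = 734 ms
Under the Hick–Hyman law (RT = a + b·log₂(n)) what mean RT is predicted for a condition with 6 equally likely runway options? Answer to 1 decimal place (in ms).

698.3 ms

Solve the two-equation system in a and b:
  b = (734 − 656) / (log₂ 7 − log₂ 5) = 78 / (2.8074 − 2.3219) = 160.683 ms/bit
  a = 656 − 160.683 × 2.3219 = 282.905 ms
Then RT(6) = 282.905 + 160.683 × log₂ 6 = 282.905 + 160.683 × 2.5850 ≈ 698.265 ms.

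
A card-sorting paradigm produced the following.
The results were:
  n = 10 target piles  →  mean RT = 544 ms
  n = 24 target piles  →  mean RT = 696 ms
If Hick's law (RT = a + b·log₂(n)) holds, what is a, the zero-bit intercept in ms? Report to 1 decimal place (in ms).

144.2 ms

The slope on a log₂ axis is (696 − 544) / (4.5850 − 3.3219) = 120.345 ms/bit.
Intercept: a = 544 − 120.345·log₂(10) = 144.222 ms.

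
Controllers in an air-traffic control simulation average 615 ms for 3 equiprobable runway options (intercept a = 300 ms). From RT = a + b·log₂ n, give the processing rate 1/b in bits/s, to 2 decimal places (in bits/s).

b = (615 − 300)/log₂ 3 = 315/1.5850 = 198.743 ms per bit = 0.19874 s/bit; the reciprocal is 5.032 bits/s.

5.03 bits/s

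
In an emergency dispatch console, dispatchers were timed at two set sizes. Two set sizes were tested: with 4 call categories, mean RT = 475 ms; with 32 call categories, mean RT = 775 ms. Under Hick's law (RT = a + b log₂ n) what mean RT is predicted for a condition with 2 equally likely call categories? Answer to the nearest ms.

375 ms

Solve the two-equation system in a and b:
  b = (775 − 475) / (log₂ 32 − log₂ 4) = 300 / (5 − 2) = 100 ms/bit
  a = 475 − 100 × 2 = 275 ms
Then RT(2) = 275 + 100 × log₂ 2 = 275 + 100 × 1 ≈ 375.000 ms.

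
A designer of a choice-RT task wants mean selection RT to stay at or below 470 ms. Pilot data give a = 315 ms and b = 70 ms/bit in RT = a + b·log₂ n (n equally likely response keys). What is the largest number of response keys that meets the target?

4

70·log₂ n ≤ 470 − 315 = 155, giving log₂ n ≤ 2.2143 and n ≤ 4.641. The largest whole number is 4.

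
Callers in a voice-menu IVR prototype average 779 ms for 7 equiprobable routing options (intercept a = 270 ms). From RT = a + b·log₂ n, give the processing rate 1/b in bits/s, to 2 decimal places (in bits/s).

5.52 bits/s

b = (779 − 270)/log₂ 7 = 509/2.8074 = 181.309 ms per bit = 0.18131 s/bit; the reciprocal is 5.515 bits/s.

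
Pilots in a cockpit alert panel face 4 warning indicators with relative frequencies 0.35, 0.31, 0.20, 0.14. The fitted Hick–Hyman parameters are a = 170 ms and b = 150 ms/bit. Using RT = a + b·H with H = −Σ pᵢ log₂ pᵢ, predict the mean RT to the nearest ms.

457 ms

H = 0.35·log₂(1/0.35) + 0.31·log₂(1/0.31) + 0.20·log₂(1/0.20) + 0.14·log₂(1/0.14) = 1.9154 bits.
RT = 170 + 150 × 1.9154 = 457.31 ms.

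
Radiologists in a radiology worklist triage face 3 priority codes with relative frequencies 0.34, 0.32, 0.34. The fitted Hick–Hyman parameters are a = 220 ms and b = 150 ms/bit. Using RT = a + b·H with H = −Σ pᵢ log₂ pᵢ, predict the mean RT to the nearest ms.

458 ms

Entropy contributions −pᵢ log₂ pᵢ: 0.5292, 0.5260, 0.5292; sum H = 1.5844 bits.
RT = a + bH = 220 + 150·1.5844 = 457.66 ms.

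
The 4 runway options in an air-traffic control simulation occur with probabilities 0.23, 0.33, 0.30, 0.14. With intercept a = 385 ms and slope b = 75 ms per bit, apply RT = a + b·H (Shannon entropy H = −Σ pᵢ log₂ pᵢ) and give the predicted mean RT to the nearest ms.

Entropy contributions −pᵢ log₂ pᵢ: 0.4877, 0.5278, 0.5211, 0.3971; sum H = 1.9337 bits.
RT = a + bH = 385 + 75·1.9337 = 530.03 ms.

530 ms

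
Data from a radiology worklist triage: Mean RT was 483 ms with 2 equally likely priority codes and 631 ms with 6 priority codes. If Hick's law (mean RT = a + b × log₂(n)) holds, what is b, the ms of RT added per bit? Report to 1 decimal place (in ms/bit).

93.4 ms/bit

The slope on a log₂ axis is (631 − 483) / (2.5850 − 1) = 93.378 ms/bit.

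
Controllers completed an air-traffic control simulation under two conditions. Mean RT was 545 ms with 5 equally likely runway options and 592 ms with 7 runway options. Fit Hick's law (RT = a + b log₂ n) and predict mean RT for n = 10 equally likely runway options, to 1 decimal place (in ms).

With log₂ n on the abscissa the relation is linear; from the two conditions:
  b = (592 − 545) / (log₂ 7 − log₂ 5) = 47 / (2.8074 − 2.3219) = 96.822 ms/bit
  a = 545 − 96.822 × 2.3219 = 320.186 ms
Then RT(10) = 320.186 + 96.822 × log₂ 10 = 320.186 + 96.822 × 3.3219 ≈ 641.822 ms.

641.8 ms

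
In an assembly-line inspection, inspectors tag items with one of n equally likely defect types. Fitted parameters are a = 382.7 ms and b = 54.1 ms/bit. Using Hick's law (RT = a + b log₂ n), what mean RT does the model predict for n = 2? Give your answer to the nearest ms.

437 ms

log₂(2) = 1 bits, so RT = 382.7 + 54.1 × 1 ≈ 436.800 ms.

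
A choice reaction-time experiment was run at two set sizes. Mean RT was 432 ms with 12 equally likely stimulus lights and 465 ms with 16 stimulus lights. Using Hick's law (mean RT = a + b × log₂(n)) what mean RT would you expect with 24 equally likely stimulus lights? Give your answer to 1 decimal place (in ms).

Fit slope and intercept:
  b = (465 − 432) / (log₂ 16 − log₂ 12) = 33 / (4 − 3.5850) = 79.511 ms/bit
  a = 432 − 79.511 × 3.5850 = 146.956 ms
Then RT(24) = 146.956 + 79.511 × log₂ 24 = 146.956 + 79.511 × 4.5850 ≈ 511.511 ms.

511.5 ms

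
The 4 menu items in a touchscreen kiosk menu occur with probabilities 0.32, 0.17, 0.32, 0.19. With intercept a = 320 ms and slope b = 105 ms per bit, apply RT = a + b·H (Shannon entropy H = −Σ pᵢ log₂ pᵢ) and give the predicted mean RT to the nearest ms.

H = 0.32·log₂(1/0.32) + 0.17·log₂(1/0.17) + 0.32·log₂(1/0.32) + 0.19·log₂(1/0.19) = 1.9419 bits.
RT = 320 + 105 × 1.9419 = 523.90 ms.

524 ms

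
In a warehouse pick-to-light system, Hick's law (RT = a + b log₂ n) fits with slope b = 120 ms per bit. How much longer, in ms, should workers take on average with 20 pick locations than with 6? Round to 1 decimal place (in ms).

Only the slope matters, since a is common to both: ΔRT = b·log₂(n₂/n₁).
log₂(20) − log₂(6) = 4.3219 − 2.5850 = 1.7370.
ΔRT = 120 × 1.7370 = 208.436 ms.

208.4 ms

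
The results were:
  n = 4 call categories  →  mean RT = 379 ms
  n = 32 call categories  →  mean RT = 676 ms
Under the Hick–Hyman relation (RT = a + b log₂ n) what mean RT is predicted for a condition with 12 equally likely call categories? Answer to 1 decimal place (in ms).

Solve the two-equation system in a and b:
  b = (676 − 379) / (log₂ 32 − log₂ 4) = 297 / (5 − 2) = 99.000 ms/bit
  a = 379 − 99.000 × 2 = 181.000 ms
Then RT(12) = 181.000 + 99.000 × log₂ 12 = 181.000 + 99.000 × 3.5850 ≈ 535.911 ms.

535.9 ms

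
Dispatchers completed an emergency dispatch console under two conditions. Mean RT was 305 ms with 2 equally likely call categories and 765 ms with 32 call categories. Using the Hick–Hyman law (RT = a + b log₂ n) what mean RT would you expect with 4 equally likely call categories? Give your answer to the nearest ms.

420 ms

RT is linear in log₂ n, so two points fix the line:
  b = (765 − 305) / (log₂ 32 − log₂ 2) = 460 / (5 − 1) = 115 ms/bit
  a = 305 − 115 × 1 = 190 ms
Then RT(4) = 190 + 115 × log₂ 4 = 190 + 115 × 2 ≈ 420.000 ms.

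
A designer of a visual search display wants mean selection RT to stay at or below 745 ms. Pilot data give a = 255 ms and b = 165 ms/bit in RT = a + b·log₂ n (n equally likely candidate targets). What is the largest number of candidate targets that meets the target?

165·log₂ n ≤ 745 − 255 = 490, giving log₂ n ≤ 2.9697 and n ≤ 7.834. The largest whole number is 7.

7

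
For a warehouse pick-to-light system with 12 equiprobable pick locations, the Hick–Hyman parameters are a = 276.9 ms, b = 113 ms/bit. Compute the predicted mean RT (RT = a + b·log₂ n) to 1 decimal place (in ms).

682.0 ms

log₂(12) = 3.5850 bits, so RT = 276.9 + 113 × 3.5850 ≈ 682.001 ms.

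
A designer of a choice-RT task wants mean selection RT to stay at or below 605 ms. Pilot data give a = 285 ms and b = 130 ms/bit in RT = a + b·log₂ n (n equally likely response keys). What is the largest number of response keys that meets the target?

5

Information budget: (605 − 285)/130 = 2.4615 bits, so n ≤ 2^2.4615 = 5.508 → at most 5.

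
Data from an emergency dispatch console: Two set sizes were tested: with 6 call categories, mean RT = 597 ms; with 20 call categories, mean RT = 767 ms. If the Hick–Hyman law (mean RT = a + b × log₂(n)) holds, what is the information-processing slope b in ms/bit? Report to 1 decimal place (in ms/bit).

The slope on a log₂ axis is (767 − 597) / (4.3219 − 2.5850) = 97.872 ms/bit.

97.9 ms/bit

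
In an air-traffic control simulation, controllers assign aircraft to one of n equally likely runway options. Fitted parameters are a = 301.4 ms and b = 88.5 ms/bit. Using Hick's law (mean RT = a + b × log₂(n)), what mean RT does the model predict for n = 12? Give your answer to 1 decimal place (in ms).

log₂(12) = 3.5850 bits, so RT = 301.4 + 88.5 × 3.5850 ≈ 618.669 ms.

618.7 ms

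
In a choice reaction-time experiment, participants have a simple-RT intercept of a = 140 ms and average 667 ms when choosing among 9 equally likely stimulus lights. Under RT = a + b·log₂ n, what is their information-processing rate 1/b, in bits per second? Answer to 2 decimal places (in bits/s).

6.02 bits/s

b = (667 − 140)/log₂ 9 = 527/3.1699 = 166.250 ms per bit = 0.16625 s/bit; the reciprocal is 6.015 bits/s.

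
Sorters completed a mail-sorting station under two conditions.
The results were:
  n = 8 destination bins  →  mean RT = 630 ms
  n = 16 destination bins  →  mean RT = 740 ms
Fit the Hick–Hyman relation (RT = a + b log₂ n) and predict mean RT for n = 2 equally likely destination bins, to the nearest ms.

Fit slope and intercept:
  b = (740 − 630) / (log₂ 16 − log₂ 8) = 110 / (4 − 3) = 110 ms/bit
  a = 630 − 110 × 3 = 300 ms
Then RT(2) = 300 + 110 × log₂ 2 = 300 + 110 × 1 ≈ 410.000 ms.

410 ms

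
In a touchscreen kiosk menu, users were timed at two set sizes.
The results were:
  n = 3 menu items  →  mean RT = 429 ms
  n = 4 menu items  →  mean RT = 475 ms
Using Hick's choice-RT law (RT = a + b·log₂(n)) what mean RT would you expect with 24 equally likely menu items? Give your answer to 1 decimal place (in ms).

761.5 ms

RT is linear in log₂ n, so two points fix the line:
  b = (475 − 429) / (log₂ 4 − log₂ 3) = 46 / (2 − 1.5850) = 110.833 ms/bit
  a = 429 − 110.833 × 1.5850 = 253.333 ms
Then RT(24) = 253.333 + 110.833 × log₂ 24 = 253.333 + 110.833 × 4.5850 ≈ 761.500 ms.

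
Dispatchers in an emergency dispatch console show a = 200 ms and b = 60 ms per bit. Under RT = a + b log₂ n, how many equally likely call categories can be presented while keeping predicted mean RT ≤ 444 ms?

16

Set 200 + 60·log₂ n ≤ 444 → log₂ n ≤ (444 − 200)/60 = 4.0667.
So n ≤ 2^4.0667 = 16.757; the largest integer n is 16.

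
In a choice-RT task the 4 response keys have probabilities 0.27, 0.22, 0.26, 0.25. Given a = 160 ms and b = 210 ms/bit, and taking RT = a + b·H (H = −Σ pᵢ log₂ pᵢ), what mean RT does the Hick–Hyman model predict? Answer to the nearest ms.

579 ms

Entropy contributions −pᵢ log₂ pᵢ: 0.5100, 0.4806, 0.5053, 0.5000; sum H = 1.9959 bits.
RT = a + bH = 160 + 210·1.9959 = 579.14 ms.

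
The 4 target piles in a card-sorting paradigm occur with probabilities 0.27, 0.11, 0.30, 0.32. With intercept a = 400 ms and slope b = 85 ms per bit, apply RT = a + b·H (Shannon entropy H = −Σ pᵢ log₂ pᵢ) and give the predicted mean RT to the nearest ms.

Entropy contributions −pᵢ log₂ pᵢ: 0.5100, 0.3503, 0.5211, 0.5260; sum H = 1.9074 bits.
RT = a + bH = 400 + 85·1.9074 = 562.13 ms.

562 ms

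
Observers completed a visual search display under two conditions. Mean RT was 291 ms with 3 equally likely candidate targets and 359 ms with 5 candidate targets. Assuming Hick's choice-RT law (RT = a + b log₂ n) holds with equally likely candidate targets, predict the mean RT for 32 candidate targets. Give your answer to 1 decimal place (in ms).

Solve the two-equation system in a and b:
  b = (359 − 291) / (log₂ 5 − log₂ 3) = 68 / (2.3219 − 1.5850) = 92.270 ms/bit
  a = 291 − 92.270 × 1.5850 = 144.755 ms
Then RT(32) = 144.755 + 92.270 × log₂ 32 = 144.755 + 92.270 × 5 ≈ 606.106 ms.

606.1 ms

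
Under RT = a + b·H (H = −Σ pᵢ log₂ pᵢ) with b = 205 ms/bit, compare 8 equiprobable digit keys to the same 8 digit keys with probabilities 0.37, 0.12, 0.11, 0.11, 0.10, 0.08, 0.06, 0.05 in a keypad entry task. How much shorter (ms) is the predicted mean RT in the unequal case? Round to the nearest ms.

65 ms

Equiprobable entropy H₀ = log₂ 8 = 3.0000 bits.
Skewed entropy H = −Σ pᵢ log₂ pᵢ = 2.6817 bits.
ΔRT = b·(H₀ − H) = 205 × 0.3183 = 65.25 ms.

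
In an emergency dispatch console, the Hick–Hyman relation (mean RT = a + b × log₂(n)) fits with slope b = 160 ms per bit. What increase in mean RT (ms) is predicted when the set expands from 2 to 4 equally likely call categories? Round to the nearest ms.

160 ms

ΔRT = (a + b log₂ n₂) − (a + b log₂ n₁) = b·(log₂ n₂ − log₂ n₁).
log₂(4) − log₂(2) = log₂(4/2) = log₂(2) = 1.
ΔRT = 160 × 1.0000 = 160.000 ms.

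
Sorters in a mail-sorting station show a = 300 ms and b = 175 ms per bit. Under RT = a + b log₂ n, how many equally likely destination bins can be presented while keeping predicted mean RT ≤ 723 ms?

Information budget: (723 − 300)/175 = 2.4171 bits, so n ≤ 2^2.4171 = 5.341 → at most 5.

5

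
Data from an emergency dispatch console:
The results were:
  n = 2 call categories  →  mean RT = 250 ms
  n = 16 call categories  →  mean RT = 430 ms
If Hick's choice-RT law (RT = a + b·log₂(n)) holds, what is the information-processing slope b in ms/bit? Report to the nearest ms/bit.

Slope: b = (430 − 250) / (log₂ 16 − log₂ 2) = 180/3.0000 = 60 ms/bit.

60 ms/bit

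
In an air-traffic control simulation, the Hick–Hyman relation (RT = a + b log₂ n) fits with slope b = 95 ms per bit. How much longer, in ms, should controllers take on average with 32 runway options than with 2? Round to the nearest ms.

380 ms

The intercept a cancels: ΔRT = b·(log₂ n₂ − log₂ n₁) = b·log₂(n₂/n₁).
log₂(32) − log₂(2) = log₂(32/2) = log₂(16) = 4.
ΔRT = 95 × 4.0000 = 380.000 ms.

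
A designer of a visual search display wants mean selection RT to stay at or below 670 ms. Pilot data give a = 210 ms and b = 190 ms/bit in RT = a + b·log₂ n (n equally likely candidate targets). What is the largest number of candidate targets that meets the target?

5

190·log₂ n ≤ 670 − 210 = 460, giving log₂ n ≤ 2.4211 and n ≤ 5.356. The largest whole number is 5.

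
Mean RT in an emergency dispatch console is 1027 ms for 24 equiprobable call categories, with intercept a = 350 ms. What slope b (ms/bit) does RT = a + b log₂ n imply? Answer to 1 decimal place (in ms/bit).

b = (1027 − 350) / log₂(24) = 677 / 4.5850 = 147.657 ms/bit.

147.7 ms/bit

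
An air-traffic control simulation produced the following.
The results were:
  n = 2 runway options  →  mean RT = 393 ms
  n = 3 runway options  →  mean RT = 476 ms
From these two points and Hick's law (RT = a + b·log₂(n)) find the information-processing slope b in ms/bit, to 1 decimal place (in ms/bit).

The slope on a log₂ axis is (476 − 393) / (1.5850 − 1) = 141.889 ms/bit.

141.9 ms/bit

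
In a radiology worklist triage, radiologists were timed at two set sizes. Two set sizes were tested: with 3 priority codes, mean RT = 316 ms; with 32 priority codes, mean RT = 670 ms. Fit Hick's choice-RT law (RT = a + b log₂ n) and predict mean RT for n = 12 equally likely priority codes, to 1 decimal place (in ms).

523.3 ms

Fit slope and intercept:
  b = (670 − 316) / (log₂ 32 − log₂ 3) = 354 / (5 − 1.5850) = 103.659 ms/bit
  a = 316 − 103.659 × 1.5850 = 151.704 ms
Then RT(12) = 151.704 + 103.659 × log₂ 12 = 151.704 + 103.659 × 3.5850 ≈ 523.318 ms.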